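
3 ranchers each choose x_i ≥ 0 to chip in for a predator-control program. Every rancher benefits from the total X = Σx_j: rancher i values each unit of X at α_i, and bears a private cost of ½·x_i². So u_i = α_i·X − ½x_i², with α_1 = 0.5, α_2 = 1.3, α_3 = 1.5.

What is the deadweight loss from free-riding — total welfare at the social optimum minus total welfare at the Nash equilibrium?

7.54

Rancher i's FOC: ∂u_i/∂x_i = α_i − x_i = 0, so x_i* = α_i.
NE contributions = (0.5, 1.3, 1.5); X = 3.3.
W^NE = (Σα)·X − ½Σα_i² = 3.3² − ½·4.19 = 8.795.
Planner sets x_i = Σα_j = 3.3 for every i, so X^SO = 3·3.3 = 9.9.
W^SO = (Σα)·X^SO − ½·3·(Σα)² = (3/2)·3.3² = 16.335.
Deadweight loss = W^SO − W^NE = 7.54.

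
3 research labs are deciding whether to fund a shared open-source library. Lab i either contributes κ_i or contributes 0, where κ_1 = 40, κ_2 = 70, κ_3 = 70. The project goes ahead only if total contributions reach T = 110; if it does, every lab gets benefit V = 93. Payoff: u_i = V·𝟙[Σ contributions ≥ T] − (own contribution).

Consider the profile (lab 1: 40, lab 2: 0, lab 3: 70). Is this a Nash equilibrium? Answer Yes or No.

Yes

Total = 110 ≥ 110: provided.
Lab 1 (pledges 40, payoff 53): dropping to 0 → total 70, payoff 0. No gain.
Lab 2 (pledges 0, payoff 93): pledging 70 → total 180, payoff 23. No gain.
Lab 3 (pledges 70, payoff 23): dropping to 0 → total 40, payoff 0. No gain.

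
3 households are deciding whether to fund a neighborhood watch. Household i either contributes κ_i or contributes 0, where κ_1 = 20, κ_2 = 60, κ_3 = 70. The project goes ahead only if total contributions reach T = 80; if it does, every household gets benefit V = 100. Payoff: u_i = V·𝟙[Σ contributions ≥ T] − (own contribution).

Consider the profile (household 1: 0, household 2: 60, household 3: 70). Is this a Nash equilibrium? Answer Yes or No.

Total = 130 ≥ 80: provided.
Household 1 (pledges 0, payoff 100): pledging 20 → total 150, payoff 80. No gain.
Household 2 (pledges 60, payoff 40): dropping to 0 → total 70, payoff 0. No gain.
Household 3 (pledges 70, payoff 30): dropping to 0 → total 60, payoff 0. No gain.

Yes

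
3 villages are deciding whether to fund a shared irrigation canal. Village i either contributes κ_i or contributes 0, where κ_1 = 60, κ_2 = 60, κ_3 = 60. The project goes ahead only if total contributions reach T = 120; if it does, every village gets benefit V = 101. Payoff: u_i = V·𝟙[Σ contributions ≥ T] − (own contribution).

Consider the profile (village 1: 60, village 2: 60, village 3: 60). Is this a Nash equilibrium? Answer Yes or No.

No

Total = 180 ≥ 120: provided.
Village 1 (pledges 60, payoff 41): dropping to 0 → total 120, payoff 101. Profitable deviation.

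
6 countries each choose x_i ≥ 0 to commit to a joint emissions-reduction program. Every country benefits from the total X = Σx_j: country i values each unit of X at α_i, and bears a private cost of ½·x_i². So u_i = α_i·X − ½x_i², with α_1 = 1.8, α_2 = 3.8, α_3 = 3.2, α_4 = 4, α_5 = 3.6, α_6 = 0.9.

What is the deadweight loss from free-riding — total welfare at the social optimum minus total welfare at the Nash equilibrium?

Country i's FOC: ∂u_i/∂x_i = α_i − x_i = 0, so x_i* = α_i.
NE contributions = (1.8, 3.8, 3.2, 4, 3.6, 0.9); X = 17.3.
W^NE = (Σα)·X − ½Σα_i² = 17.3² − ½·57.69 = 270.445.
Planner sets x_i = Σα_j = 17.3 for every i, so X^SO = 6·17.3 = 103.8.
W^SO = (Σα)·X^SO − ½·6·(Σα)² = (6/2)·17.3² = 897.87.
Deadweight loss = W^SO − W^NE = 627.425.

627.425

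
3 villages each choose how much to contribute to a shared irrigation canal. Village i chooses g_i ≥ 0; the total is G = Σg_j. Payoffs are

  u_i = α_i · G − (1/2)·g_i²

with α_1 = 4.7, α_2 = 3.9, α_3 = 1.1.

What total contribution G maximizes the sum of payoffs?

29.1

Planner FOC: ∂(Σu_j)/∂g_i = (Σα_j) − g_i = 0, so g_i^SO = Σα_j = 9.7 for every i; G^SO = 29.1.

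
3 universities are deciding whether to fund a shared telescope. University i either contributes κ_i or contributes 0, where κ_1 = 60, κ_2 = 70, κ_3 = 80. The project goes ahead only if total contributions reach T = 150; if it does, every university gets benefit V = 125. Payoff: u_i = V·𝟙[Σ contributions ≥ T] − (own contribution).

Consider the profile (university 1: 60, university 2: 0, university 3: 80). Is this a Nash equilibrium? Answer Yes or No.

Total = 140 < 150: not provided.
University 1 (pledges 60, payoff -60): dropping to 0 → total 80, payoff 0. Profitable deviation.

No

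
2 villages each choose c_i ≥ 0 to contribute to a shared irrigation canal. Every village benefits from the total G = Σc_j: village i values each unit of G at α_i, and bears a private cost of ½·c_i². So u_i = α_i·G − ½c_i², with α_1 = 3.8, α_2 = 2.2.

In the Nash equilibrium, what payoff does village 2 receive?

Village i's FOC: ∂u_i/∂c_i = α_i − c_i = 0, so c_i* = α_i.
NE contributions = (3.8, 2.2); G = 6.
u_2 = α_2·G − ½·(c_2)² = 2.2·6 − ½·2.2² = 10.78.

10.78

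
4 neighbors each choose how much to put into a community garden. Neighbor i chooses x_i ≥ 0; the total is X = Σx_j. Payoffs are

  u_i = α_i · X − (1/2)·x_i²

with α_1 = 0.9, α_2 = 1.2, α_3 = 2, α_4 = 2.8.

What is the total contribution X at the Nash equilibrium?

6.9

Neighbor i's FOC: ∂u_i/∂x_i = α_i − x_i = 0, so x_i* = α_i.
NE contributions = (0.9, 1.2, 2, 2.8); X = 6.9.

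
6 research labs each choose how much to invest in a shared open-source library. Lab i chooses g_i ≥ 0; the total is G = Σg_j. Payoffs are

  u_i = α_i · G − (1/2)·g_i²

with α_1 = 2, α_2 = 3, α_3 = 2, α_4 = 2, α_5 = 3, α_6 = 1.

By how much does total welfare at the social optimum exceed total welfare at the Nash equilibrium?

Lab i's FOC: ∂u_i/∂g_i = α_i − g_i = 0, so g_i* = α_i.
NE contributions = (2, 3, 2, 2, 3, 1); G = 13.
W^NE = (Σα)·G − ½Σα_i² = 13² − ½·31 = 153.5.
Planner sets g_i = Σα_j = 13 for every i, so G^SO = 6·13 = 78.
W^SO = (Σα)·G^SO − ½·6·(Σα)² = (6/2)·13² = 507.
Deadweight loss = W^SO − W^NE = 353.5.

353.5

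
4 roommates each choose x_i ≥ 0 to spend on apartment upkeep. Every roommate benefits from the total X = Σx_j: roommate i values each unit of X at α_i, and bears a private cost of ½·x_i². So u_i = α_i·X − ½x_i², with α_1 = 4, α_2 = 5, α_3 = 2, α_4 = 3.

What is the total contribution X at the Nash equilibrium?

Roommate i's FOC: ∂u_i/∂x_i = α_i − x_i = 0, so x_i* = α_i.
NE contributions = (4, 5, 2, 3); X = 14.

14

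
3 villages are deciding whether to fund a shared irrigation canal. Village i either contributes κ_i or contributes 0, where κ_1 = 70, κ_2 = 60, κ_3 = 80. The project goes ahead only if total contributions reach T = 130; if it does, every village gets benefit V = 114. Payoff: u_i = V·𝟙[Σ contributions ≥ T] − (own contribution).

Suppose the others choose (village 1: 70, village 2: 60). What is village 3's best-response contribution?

Others' total = 130 ≥ 130; contributing adds cost 80 for no extra benefit.
Best response: 0.

0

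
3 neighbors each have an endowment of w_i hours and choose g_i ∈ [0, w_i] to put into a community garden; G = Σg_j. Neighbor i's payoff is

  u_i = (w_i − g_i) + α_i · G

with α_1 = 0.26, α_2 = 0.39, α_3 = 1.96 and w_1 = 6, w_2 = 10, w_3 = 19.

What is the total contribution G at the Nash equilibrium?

19

∂u_i/∂g_i = α_i − 1, so neighbor i contributes w_i if α_i > 1, else 0.
α_i > 1 for i ∈ {3}; NE contributions (0, 0, 19), G = 19.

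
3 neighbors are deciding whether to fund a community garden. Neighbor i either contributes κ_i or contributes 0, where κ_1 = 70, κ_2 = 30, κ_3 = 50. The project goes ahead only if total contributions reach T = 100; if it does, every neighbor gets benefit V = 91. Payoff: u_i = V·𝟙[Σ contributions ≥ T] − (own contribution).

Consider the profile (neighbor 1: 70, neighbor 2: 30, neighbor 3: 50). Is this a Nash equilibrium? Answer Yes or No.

No

Total = 150 ≥ 100: provided.
Neighbor 1 (pledges 70, payoff 21): dropping to 0 → total 80, payoff 0. No gain.
Neighbor 2 (pledges 30, payoff 61): dropping to 0 → total 120, payoff 91. Profitable deviation.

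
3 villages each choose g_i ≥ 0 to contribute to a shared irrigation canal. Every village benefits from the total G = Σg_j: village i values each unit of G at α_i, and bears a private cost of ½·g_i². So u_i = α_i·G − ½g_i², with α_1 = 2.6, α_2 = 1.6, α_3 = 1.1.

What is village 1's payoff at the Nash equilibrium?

10.4

Village i's FOC: ∂u_i/∂g_i = α_i − g_i = 0, so g_i* = α_i.
NE contributions = (2.6, 1.6, 1.1); G = 5.3.
u_1 = α_1·G − ½·(g_1)² = 2.6·5.3 − ½·2.6² = 10.4.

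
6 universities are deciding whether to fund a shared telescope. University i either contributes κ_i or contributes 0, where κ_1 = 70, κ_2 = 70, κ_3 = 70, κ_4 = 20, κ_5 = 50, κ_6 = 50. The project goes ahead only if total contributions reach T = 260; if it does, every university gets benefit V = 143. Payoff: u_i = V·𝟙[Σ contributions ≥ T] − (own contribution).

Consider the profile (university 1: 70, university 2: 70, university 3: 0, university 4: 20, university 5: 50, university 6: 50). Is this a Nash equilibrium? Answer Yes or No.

Yes

Total = 260 ≥ 260: provided.
University 1 (pledges 70, payoff 73): dropping to 0 → total 190, payoff 0. No gain.
University 2 (pledges 70, payoff 73): dropping to 0 → total 190, payoff 0. No gain.
University 3 (pledges 0, payoff 143): pledging 70 → total 330, payoff 73. No gain.
University 4 (pledges 20, payoff 123): dropping to 0 → total 240, payoff 0. No gain.
University 5 (pledges 50, payoff 93): dropping to 0 → total 210, payoff 0. No gain.
University 6 (pledges 50, payoff 93): dropping to 0 → total 210, payoff 0. No gain.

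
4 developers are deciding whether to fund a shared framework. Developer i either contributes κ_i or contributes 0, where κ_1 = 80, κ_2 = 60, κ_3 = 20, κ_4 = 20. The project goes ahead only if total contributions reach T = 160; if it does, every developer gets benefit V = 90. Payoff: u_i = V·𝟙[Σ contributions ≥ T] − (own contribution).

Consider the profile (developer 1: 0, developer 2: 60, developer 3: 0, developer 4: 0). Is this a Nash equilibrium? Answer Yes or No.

No

Total = 60 < 160: not provided.
Developer 1 (pledges 0, payoff 0): pledging 80 → total 140, payoff -80. No gain.
Developer 2 (pledges 60, payoff -60): dropping to 0 → total 0, payoff 0. Profitable deviation.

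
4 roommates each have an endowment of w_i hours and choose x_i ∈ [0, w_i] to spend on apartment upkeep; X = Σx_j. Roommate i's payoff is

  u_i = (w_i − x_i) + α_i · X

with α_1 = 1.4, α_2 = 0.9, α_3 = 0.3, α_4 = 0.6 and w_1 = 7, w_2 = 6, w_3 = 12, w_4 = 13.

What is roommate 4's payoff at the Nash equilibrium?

∂u_i/∂x_i = α_i − 1, so roommate i contributes w_i if α_i > 1, else 0.
α_i > 1 for i ∈ {1}; NE contributions (7, 0, 0, 0), X = 7.
u_4 = (13 − 0) + 0.6·7 = 17.2.

17.2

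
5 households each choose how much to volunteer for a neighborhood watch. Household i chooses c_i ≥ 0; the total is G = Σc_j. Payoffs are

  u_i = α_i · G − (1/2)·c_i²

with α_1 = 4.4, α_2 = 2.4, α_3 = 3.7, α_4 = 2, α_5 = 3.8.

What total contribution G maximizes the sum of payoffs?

Planner FOC: ∂(Σu_j)/∂c_i = (Σα_j) − c_i = 0, so c_i^SO = Σα_j = 16.3 for every i; G^SO = 81.5.

81.5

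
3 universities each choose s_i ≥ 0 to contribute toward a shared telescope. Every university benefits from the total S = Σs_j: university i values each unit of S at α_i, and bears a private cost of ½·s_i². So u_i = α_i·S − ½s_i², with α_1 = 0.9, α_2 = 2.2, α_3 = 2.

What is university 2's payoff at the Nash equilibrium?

8.8

University i's FOC: ∂u_i/∂s_i = α_i − s_i = 0, so s_i* = α_i.
NE contributions = (0.9, 2.2, 2); S = 5.1.
u_2 = α_2·S − ½·(s_2)² = 2.2·5.1 − ½·2.2² = 8.8.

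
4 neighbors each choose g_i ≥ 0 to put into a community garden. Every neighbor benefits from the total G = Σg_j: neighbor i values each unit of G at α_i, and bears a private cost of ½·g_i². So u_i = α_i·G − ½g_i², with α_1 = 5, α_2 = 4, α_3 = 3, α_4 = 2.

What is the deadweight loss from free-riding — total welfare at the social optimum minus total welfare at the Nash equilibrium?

223

Neighbor i's FOC: ∂u_i/∂g_i = α_i − g_i = 0, so g_i* = α_i.
NE contributions = (5, 4, 3, 2); G = 14.
W^NE = (Σα)·G − ½Σα_i² = 14² − ½·54 = 169.
Planner sets g_i = Σα_j = 14 for every i, so G^SO = 4·14 = 56.
W^SO = (Σα)·G^SO − ½·4·(Σα)² = (4/2)·14² = 392.
Deadweight loss = W^SO − W^NE = 223.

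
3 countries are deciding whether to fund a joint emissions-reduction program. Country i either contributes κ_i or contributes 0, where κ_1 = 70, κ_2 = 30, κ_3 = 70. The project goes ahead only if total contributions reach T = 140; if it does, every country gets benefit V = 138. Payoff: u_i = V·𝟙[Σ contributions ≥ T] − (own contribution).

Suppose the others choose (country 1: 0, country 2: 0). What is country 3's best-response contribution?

0

Others' total = 0. Even contributing 70 gives 70 < 140: no benefit either way.
Best response: 0.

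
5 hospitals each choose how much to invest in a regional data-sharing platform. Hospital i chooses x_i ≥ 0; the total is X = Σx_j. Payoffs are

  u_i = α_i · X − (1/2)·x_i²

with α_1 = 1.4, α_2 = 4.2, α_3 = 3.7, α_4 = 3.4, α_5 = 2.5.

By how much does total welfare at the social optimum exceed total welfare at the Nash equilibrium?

Hospital i's FOC: ∂u_i/∂x_i = α_i − x_i = 0, so x_i* = α_i.
NE contributions = (1.4, 4.2, 3.7, 3.4, 2.5); X = 15.2.
W^NE = (Σα)·X − ½Σα_i² = 15.2² − ½·51.1 = 205.49.
Planner sets x_i = Σα_j = 15.2 for every i, so X^SO = 5·15.2 = 76.
W^SO = (Σα)·X^SO − ½·5·(Σα)² = (5/2)·15.2² = 577.6.
Deadweight loss = W^SO − W^NE = 372.11.

372.11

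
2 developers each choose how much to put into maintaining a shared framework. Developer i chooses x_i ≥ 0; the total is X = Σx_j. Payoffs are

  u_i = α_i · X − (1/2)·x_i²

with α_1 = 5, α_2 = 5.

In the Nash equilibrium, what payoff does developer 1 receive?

Developer i's FOC: ∂u_i/∂x_i = α_i − x_i = 0, so x_i* = α_i.
NE contributions = (5, 5); X = 10.
u_1 = α_1·X − ½·(x_1)² = 5·10 − ½·5² = 37.5.

37.5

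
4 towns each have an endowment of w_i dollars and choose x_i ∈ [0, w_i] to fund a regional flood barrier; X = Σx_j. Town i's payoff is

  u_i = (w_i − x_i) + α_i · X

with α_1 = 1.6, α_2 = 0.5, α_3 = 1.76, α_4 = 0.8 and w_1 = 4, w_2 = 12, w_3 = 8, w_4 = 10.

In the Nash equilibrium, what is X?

∂u_i/∂x_i = α_i − 1, so town i contributes w_i if α_i > 1, else 0.
α_i > 1 for i ∈ {1, 3}; NE contributions (4, 0, 8, 0), X = 12.

12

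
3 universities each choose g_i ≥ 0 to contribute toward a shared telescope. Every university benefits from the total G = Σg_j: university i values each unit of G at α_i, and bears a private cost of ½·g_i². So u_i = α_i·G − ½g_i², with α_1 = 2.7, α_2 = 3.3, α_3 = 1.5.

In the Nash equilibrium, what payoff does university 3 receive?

University i's FOC: ∂u_i/∂g_i = α_i − g_i = 0, so g_i* = α_i.
NE contributions = (2.7, 3.3, 1.5); G = 7.5.
u_3 = α_3·G − ½·(g_3)² = 1.5·7.5 − ½·1.5² = 10.125.

10.125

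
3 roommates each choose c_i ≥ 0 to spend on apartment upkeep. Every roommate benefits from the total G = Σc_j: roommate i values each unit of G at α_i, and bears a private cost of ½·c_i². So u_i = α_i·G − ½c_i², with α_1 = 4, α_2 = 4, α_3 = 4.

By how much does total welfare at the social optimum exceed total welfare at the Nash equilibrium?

96

Roommate i's FOC: ∂u_i/∂c_i = α_i − c_i = 0, so c_i* = α_i.
NE contributions = (4, 4, 4); G = 12.
W^NE = (Σα)·G − ½Σα_i² = 12² − ½·48 = 120.
Planner sets c_i = Σα_j = 12 for every i, so G^SO = 3·12 = 36.
W^SO = (Σα)·G^SO − ½·3·(Σα)² = (3/2)·12² = 216.
Deadweight loss = W^SO − W^NE = 96.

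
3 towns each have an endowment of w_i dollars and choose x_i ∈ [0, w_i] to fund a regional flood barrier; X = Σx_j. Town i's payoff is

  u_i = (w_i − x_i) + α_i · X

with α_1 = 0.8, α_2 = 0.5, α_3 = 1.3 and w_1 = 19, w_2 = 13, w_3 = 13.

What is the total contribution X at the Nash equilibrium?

∂u_i/∂x_i = α_i − 1, so town i contributes w_i if α_i > 1, else 0.
α_i > 1 for i ∈ {3}; NE contributions (0, 0, 13), X = 13.

13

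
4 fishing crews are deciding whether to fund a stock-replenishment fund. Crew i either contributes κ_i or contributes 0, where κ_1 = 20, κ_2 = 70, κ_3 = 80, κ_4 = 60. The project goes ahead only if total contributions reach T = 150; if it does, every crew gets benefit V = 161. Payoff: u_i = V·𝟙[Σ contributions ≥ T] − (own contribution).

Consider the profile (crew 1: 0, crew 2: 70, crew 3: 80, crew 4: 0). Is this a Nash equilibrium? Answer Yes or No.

Total = 150 ≥ 150: provided.
Crew 1 (pledges 0, payoff 161): pledging 20 → total 170, payoff 141. No gain.
Crew 2 (pledges 70, payoff 91): dropping to 0 → total 80, payoff 0. No gain.
Crew 3 (pledges 80, payoff 81): dropping to 0 → total 70, payoff 0. No gain.
Crew 4 (pledges 0, payoff 161): pledging 60 → total 210, payoff 101. No gain.

Yes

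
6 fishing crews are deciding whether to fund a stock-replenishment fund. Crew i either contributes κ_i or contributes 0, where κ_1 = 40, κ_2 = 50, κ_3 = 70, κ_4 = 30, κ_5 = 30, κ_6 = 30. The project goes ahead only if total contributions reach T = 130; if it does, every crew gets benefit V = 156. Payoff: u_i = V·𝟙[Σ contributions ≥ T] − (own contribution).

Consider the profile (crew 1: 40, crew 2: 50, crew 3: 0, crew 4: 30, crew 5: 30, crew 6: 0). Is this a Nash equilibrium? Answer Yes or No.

Total = 150 ≥ 130: provided.
Crew 1 (pledges 40, payoff 116): dropping to 0 → total 110, payoff 0. No gain.
Crew 2 (pledges 50, payoff 106): dropping to 0 → total 100, payoff 0. No gain.
Crew 3 (pledges 0, payoff 156): pledging 70 → total 220, payoff 86. No gain.
Crew 4 (pledges 30, payoff 126): dropping to 0 → total 120, payoff 0. No gain.
Crew 5 (pledges 30, payoff 126): dropping to 0 → total 120, payoff 0. No gain.
Crew 6 (pledges 0, payoff 156): pledging 30 → total 180, payoff 126. No gain.

Yes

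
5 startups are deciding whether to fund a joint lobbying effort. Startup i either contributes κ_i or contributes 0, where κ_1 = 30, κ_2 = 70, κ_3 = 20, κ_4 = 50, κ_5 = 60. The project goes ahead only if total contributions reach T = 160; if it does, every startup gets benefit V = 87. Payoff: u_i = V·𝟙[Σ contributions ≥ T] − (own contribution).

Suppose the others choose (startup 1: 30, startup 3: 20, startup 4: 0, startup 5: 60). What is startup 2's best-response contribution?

70

Others' total = 110. Contributing 70 brings total to 180 ≥ 160: gain V − κ_2 = 17.
Best response: 70.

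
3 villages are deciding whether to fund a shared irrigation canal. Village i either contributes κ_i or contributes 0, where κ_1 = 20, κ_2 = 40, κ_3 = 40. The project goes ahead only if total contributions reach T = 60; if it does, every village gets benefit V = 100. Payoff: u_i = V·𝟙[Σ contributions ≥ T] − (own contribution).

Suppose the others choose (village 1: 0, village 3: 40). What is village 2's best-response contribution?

Others' total = 40. Contributing 40 brings total to 80 ≥ 60: gain V − κ_2 = 60.
Best response: 40.

40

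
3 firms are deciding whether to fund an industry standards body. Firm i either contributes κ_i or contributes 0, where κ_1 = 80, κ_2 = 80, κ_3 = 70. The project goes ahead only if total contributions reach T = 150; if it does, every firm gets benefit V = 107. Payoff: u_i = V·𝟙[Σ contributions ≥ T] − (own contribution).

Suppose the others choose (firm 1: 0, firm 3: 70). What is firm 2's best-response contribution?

80

Others' total = 70. Contributing 80 brings total to 150 ≥ 150: gain V − κ_2 = 27.
Best response: 80.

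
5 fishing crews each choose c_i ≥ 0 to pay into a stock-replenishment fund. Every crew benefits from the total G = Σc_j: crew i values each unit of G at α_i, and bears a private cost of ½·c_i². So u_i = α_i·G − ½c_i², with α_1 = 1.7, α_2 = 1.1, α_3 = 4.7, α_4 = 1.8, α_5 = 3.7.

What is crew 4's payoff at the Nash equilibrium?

21.78

Crew i's FOC: ∂u_i/∂c_i = α_i − c_i = 0, so c_i* = α_i.
NE contributions = (1.7, 1.1, 4.7, 1.8, 3.7); G = 13.
u_4 = α_4·G − ½·(c_4)² = 1.8·13 − ½·1.8² = 21.78.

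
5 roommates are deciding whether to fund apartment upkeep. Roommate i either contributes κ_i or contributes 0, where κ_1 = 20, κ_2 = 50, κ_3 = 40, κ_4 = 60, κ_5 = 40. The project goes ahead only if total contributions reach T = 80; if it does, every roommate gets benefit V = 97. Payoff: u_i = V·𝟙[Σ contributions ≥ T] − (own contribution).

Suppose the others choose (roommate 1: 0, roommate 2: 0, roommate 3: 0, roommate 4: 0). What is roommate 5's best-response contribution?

Others' total = 0. Even contributing 40 gives 40 < 80: no benefit either way.
Best response: 0.

0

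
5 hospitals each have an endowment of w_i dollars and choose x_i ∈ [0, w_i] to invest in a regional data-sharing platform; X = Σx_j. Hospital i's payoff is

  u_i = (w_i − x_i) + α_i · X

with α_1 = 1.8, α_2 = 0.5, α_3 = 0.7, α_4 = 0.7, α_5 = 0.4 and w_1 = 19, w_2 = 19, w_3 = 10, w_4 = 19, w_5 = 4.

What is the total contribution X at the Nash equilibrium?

∂u_i/∂x_i = α_i − 1, so hospital i contributes w_i if α_i > 1, else 0.
α_i > 1 for i ∈ {1}; NE contributions (19, 0, 0, 0, 0), X = 19.

19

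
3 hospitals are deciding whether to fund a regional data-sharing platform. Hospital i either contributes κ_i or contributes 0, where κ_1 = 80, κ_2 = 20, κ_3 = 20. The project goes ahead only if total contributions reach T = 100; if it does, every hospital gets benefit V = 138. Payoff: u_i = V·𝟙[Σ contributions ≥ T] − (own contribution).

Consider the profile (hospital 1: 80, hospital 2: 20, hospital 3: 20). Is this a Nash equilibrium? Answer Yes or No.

Total = 120 ≥ 100: provided.
Hospital 1 (pledges 80, payoff 58): dropping to 0 → total 40, payoff 0. No gain.
Hospital 2 (pledges 20, payoff 118): dropping to 0 → total 100, payoff 138. Profitable deviation.

No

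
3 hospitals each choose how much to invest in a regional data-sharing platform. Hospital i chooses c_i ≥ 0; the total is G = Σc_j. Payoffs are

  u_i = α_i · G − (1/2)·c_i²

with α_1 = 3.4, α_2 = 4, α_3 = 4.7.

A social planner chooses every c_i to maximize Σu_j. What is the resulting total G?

36.3

Planner FOC: ∂(Σu_j)/∂c_i = (Σα_j) − c_i = 0, so c_i^SO = Σα_j = 12.1 for every i; G^SO = 36.3.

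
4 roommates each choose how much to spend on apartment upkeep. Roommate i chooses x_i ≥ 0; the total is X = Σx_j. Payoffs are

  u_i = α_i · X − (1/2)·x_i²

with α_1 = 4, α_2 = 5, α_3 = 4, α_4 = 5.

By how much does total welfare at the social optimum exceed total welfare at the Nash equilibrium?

365

Roommate i's FOC: ∂u_i/∂x_i = α_i − x_i = 0, so x_i* = α_i.
NE contributions = (4, 5, 4, 5); X = 18.
W^NE = (Σα)·X − ½Σα_i² = 18² − ½·82 = 283.
Planner sets x_i = Σα_j = 18 for every i, so X^SO = 4·18 = 72.
W^SO = (Σα)·X^SO − ½·4·(Σα)² = (4/2)·18² = 648.
Deadweight loss = W^SO − W^NE = 365.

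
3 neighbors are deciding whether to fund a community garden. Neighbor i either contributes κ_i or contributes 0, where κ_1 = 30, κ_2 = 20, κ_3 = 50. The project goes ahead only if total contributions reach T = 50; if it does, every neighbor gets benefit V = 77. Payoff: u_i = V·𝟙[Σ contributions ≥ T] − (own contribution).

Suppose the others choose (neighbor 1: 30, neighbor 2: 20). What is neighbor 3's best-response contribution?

Others' total = 50 ≥ 50; contributing adds cost 50 for no extra benefit.
Best response: 0.

0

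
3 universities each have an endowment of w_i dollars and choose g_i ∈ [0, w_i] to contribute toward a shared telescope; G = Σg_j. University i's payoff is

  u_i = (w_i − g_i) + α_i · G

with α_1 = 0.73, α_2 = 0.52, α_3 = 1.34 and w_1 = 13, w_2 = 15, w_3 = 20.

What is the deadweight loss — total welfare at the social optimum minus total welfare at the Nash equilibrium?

44.52

∂u_i/∂g_i = α_i − 1, so university i contributes w_i if α_i > 1, else 0.
α_i > 1 for i ∈ {3}; NE contributions (0, 0, 20), G = 20.
W^NE = Σw_i − G^NE + (Σα_i)·G^NE = 48 + 1.59·20 = 79.8.
Planner: ∂(Σu_j)/∂g_i = Σα_j − 1 = 1.59 > 0, so everyone contributes w_i; G^SO = 48, W^SO = 48 + 1.59·48 = 124.32.
Deadweight loss = 44.52.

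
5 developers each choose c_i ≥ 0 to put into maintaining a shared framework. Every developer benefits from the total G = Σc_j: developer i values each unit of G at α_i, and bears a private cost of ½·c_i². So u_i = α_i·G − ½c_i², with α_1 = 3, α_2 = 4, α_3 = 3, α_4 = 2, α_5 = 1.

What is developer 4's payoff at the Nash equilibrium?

24

Developer i's FOC: ∂u_i/∂c_i = α_i − c_i = 0, so c_i* = α_i.
NE contributions = (3, 4, 3, 2, 1); G = 13.
u_4 = α_4·G − ½·(c_4)² = 2·13 − ½·2² = 24.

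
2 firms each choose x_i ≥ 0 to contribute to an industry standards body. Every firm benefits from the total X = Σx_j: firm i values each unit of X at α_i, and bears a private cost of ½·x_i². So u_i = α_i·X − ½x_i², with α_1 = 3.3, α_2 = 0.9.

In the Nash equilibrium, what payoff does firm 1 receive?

8.415

Firm i's FOC: ∂u_i/∂x_i = α_i − x_i = 0, so x_i* = α_i.
NE contributions = (3.3, 0.9); X = 4.2.
u_1 = α_1·X − ½·(x_1)² = 3.3·4.2 − ½·3.3² = 8.415.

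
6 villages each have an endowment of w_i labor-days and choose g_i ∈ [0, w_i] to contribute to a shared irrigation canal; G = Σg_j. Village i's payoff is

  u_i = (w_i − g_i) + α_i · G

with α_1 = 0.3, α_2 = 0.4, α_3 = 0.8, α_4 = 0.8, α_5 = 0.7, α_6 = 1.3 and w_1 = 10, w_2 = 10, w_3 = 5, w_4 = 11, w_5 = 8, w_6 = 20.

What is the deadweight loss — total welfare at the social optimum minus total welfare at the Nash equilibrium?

∂u_i/∂g_i = α_i − 1, so village i contributes w_i if α_i > 1, else 0.
α_i > 1 for i ∈ {6}; NE contributions (0, 0, 0, 0, 0, 20), G = 20.
W^NE = Σw_i − G^NE + (Σα_i)·G^NE = 64 + 3.3·20 = 130.
Planner: ∂(Σu_j)/∂g_i = Σα_j − 1 = 3.3 > 0, so everyone contributes w_i; G^SO = 64, W^SO = 64 + 3.3·64 = 275.2.
Deadweight loss = 145.2.

145.2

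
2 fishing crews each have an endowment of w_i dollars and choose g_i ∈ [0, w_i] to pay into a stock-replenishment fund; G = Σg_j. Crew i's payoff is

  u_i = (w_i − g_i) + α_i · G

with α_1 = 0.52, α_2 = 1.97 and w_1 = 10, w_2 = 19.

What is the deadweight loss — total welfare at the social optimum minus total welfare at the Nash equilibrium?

∂u_i/∂g_i = α_i − 1, so crew i contributes w_i if α_i > 1, else 0.
α_i > 1 for i ∈ {2}; NE contributions (0, 19), G = 19.
W^NE = Σw_i − G^NE + (Σα_i)·G^NE = 29 + 1.49·19 = 57.31.
Planner: ∂(Σu_j)/∂g_i = Σα_j − 1 = 1.49 > 0, so everyone contributes w_i; G^SO = 29, W^SO = 29 + 1.49·29 = 72.21.
Deadweight loss = 14.9.

14.9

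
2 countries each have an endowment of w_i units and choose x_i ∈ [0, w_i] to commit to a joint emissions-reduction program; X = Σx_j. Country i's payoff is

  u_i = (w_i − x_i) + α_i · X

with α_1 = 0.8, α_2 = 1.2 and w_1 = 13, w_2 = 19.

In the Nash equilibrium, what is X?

∂u_i/∂x_i = α_i − 1, so country i contributes w_i if α_i > 1, else 0.
α_i > 1 for i ∈ {2}; NE contributions (0, 19), X = 19.

19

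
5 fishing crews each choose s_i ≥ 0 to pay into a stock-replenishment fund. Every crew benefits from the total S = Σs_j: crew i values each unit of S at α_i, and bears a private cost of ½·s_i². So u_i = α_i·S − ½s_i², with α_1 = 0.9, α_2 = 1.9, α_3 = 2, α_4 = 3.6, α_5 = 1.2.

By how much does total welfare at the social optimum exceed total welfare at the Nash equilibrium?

Crew i's FOC: ∂u_i/∂s_i = α_i − s_i = 0, so s_i* = α_i.
NE contributions = (0.9, 1.9, 2, 3.6, 1.2); S = 9.6.
W^NE = (Σα)·S − ½Σα_i² = 9.6² − ½·22.82 = 80.75.
Planner sets s_i = Σα_j = 9.6 for every i, so S^SO = 5·9.6 = 48.
W^SO = (Σα)·S^SO − ½·5·(Σα)² = (5/2)·9.6² = 230.4.
Deadweight loss = W^SO − W^NE = 149.65.

149.65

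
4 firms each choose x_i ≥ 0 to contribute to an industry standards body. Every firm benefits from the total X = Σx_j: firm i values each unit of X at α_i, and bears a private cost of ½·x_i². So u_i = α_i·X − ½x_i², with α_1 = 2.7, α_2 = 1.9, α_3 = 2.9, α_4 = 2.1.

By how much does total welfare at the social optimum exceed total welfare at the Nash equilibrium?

104.02

Firm i's FOC: ∂u_i/∂x_i = α_i − x_i = 0, so x_i* = α_i.
NE contributions = (2.7, 1.9, 2.9, 2.1); X = 9.6.
W^NE = (Σα)·X − ½Σα_i² = 9.6² − ½·23.72 = 80.3.
Planner sets x_i = Σα_j = 9.6 for every i, so X^SO = 4·9.6 = 38.4.
W^SO = (Σα)·X^SO − ½·4·(Σα)² = (4/2)·9.6² = 184.32.
Deadweight loss = W^SO − W^NE = 104.02.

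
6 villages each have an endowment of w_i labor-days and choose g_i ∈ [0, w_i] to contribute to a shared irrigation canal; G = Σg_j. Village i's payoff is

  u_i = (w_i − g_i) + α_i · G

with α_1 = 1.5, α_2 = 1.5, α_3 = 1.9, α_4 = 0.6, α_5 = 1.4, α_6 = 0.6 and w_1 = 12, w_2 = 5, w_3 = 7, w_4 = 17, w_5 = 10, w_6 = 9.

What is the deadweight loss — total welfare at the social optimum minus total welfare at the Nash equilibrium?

169

∂u_i/∂g_i = α_i − 1, so village i contributes w_i if α_i > 1, else 0.
α_i > 1 for i ∈ {1, 2, 3, 5}; NE contributions (12, 5, 7, 0, 10, 0), G = 34.
W^NE = Σw_i − G^NE + (Σα_i)·G^NE = 60 + 6.5·34 = 281.
Planner: ∂(Σu_j)/∂g_i = Σα_j − 1 = 6.5 > 0, so everyone contributes w_i; G^SO = 60, W^SO = 60 + 6.5·60 = 450.
Deadweight loss = 169.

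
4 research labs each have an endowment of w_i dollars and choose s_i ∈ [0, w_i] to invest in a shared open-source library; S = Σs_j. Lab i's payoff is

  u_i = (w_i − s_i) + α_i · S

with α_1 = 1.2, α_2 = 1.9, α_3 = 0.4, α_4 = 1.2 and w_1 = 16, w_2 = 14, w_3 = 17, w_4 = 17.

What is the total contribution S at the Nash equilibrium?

47

∂u_i/∂s_i = α_i − 1, so lab i contributes w_i if α_i > 1, else 0.
α_i > 1 for i ∈ {1, 2, 4}; NE contributions (16, 14, 0, 17), S = 47.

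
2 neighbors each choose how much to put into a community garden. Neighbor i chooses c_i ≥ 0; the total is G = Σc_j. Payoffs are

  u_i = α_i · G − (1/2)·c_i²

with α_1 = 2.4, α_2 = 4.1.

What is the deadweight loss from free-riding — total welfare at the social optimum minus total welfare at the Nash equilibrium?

11.285

Neighbor i's FOC: ∂u_i/∂c_i = α_i − c_i = 0, so c_i* = α_i.
NE contributions = (2.4, 4.1); G = 6.5.
W^NE = (Σα)·G − ½Σα_i² = 6.5² − ½·22.57 = 30.965.
Planner sets c_i = Σα_j = 6.5 for every i, so G^SO = 2·6.5 = 13.
W^SO = (Σα)·G^SO − ½·2·(Σα)² = (2/2)·6.5² = 42.25.
Deadweight loss = W^SO − W^NE = 11.285.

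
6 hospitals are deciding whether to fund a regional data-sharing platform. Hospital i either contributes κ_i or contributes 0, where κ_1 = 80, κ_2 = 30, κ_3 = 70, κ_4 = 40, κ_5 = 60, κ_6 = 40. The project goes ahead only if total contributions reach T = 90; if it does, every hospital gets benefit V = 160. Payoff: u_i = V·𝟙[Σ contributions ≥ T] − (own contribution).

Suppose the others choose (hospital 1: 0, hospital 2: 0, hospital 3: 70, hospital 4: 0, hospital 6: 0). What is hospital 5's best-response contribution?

60

Others' total = 70. Contributing 60 brings total to 130 ≥ 90: gain V − κ_5 = 100.
Best response: 60.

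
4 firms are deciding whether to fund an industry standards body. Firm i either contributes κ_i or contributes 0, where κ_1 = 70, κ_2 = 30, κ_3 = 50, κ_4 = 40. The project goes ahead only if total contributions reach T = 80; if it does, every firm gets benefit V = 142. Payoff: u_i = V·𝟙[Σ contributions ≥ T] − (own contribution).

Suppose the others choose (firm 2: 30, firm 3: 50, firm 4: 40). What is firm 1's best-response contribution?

0

Others' total = 120 ≥ 80; contributing adds cost 70 for no extra benefit.
Best response: 0.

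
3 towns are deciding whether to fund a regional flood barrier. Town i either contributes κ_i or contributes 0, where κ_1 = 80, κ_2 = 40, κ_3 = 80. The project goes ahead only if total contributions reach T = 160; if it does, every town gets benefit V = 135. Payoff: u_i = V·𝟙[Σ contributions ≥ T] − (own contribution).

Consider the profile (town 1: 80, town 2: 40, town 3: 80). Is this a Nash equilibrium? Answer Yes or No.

Total = 200 ≥ 160: provided.
Town 1 (pledges 80, payoff 55): dropping to 0 → total 120, payoff 0. No gain.
Town 2 (pledges 40, payoff 95): dropping to 0 → total 160, payoff 135. Profitable deviation.

No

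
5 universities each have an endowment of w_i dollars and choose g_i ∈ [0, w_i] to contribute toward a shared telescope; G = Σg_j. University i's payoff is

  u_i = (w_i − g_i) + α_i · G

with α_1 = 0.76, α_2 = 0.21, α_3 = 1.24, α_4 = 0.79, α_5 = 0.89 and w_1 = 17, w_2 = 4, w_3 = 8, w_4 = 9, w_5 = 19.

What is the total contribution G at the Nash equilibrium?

∂u_i/∂g_i = α_i − 1, so university i contributes w_i if α_i > 1, else 0.
α_i > 1 for i ∈ {3}; NE contributions (0, 0, 8, 0, 0), G = 8.

8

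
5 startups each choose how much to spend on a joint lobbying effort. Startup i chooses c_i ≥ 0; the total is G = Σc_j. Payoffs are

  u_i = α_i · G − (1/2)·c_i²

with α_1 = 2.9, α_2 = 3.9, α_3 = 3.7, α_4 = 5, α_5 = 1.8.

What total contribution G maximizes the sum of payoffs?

Planner FOC: ∂(Σu_j)/∂c_i = (Σα_j) − c_i = 0, so c_i^SO = Σα_j = 17.3 for every i; G^SO = 86.5.

86.5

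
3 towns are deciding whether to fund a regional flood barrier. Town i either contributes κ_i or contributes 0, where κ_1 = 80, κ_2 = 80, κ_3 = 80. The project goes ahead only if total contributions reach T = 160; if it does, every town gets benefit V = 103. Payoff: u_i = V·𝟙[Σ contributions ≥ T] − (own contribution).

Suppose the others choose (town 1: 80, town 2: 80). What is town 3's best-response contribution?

0

Others' total = 160 ≥ 160; contributing adds cost 80 for no extra benefit.
Best response: 0.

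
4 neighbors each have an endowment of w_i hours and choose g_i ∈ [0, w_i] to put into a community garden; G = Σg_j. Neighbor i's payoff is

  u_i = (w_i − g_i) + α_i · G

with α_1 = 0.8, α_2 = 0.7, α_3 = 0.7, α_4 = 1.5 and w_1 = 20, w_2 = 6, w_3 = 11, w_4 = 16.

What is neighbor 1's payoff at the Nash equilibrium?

32.8

∂u_i/∂g_i = α_i − 1, so neighbor i contributes w_i if α_i > 1, else 0.
α_i > 1 for i ∈ {4}; NE contributions (0, 0, 0, 16), G = 16.
u_1 = (20 − 0) + 0.8·16 = 32.8.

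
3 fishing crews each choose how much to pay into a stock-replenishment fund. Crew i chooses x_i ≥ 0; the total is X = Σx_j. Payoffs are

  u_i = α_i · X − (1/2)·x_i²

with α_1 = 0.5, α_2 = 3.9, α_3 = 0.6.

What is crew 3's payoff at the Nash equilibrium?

2.82

Crew i's FOC: ∂u_i/∂x_i = α_i − x_i = 0, so x_i* = α_i.
NE contributions = (0.5, 3.9, 0.6); X = 5.
u_3 = α_3·X − ½·(x_3)² = 0.6·5 − ½·0.6² = 2.82.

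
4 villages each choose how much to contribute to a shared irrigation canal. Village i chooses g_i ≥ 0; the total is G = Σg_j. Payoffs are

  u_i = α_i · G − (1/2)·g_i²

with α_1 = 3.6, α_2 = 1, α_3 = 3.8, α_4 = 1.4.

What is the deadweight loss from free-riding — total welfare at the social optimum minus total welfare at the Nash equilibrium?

Village i's FOC: ∂u_i/∂g_i = α_i − g_i = 0, so g_i* = α_i.
NE contributions = (3.6, 1, 3.8, 1.4); G = 9.8.
W^NE = (Σα)·G − ½Σα_i² = 9.8² − ½·30.36 = 80.86.
Planner sets g_i = Σα_j = 9.8 for every i, so G^SO = 4·9.8 = 39.2.
W^SO = (Σα)·G^SO − ½·4·(Σα)² = (4/2)·9.8² = 192.08.
Deadweight loss = W^SO − W^NE = 111.22.

111.22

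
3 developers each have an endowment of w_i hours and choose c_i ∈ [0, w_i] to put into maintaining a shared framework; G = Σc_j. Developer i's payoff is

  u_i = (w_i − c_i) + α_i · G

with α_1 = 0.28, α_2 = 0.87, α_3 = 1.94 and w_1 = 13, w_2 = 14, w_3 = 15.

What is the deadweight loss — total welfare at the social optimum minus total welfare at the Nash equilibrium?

56.43

∂u_i/∂c_i = α_i − 1, so developer i contributes w_i if α_i > 1, else 0.
α_i > 1 for i ∈ {3}; NE contributions (0, 0, 15), G = 15.
W^NE = Σw_i − G^NE + (Σα_i)·G^NE = 42 + 2.09·15 = 73.35.
Planner: ∂(Σu_j)/∂c_i = Σα_j − 1 = 2.09 > 0, so everyone contributes w_i; G^SO = 42, W^SO = 42 + 2.09·42 = 129.78.
Deadweight loss = 56.43.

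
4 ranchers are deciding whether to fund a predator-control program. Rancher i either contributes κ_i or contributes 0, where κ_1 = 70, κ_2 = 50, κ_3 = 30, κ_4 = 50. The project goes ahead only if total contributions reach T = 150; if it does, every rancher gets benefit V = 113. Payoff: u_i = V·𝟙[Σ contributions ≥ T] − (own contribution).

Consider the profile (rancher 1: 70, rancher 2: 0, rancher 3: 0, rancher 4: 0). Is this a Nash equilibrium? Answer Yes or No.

Total = 70 < 150: not provided.
Rancher 1 (pledges 70, payoff -70): dropping to 0 → total 0, payoff 0. Profitable deviation.

No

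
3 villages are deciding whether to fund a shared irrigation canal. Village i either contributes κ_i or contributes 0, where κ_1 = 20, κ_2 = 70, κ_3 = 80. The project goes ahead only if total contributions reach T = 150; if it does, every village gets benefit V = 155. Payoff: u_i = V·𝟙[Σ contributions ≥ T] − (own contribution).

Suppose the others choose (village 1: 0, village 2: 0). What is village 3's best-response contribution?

0

Others' total = 0. Even contributing 80 gives 80 < 150: no benefit either way.
Best response: 0.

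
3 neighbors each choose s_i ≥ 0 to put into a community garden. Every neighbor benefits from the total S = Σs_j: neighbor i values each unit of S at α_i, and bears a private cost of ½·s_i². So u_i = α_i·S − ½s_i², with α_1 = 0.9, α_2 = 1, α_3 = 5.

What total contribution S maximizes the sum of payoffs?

20.7

Planner FOC: ∂(Σu_j)/∂s_i = (Σα_j) − s_i = 0, so s_i^SO = Σα_j = 6.9 for every i; S^SO = 20.7.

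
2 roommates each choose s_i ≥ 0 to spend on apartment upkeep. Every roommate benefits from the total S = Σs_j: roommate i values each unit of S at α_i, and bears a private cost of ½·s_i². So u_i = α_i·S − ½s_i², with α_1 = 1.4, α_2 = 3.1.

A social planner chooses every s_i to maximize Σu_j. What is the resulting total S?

9

Planner FOC: ∂(Σu_j)/∂s_i = (Σα_j) − s_i = 0, so s_i^SO = Σα_j = 4.5 for every i; S^SO = 9.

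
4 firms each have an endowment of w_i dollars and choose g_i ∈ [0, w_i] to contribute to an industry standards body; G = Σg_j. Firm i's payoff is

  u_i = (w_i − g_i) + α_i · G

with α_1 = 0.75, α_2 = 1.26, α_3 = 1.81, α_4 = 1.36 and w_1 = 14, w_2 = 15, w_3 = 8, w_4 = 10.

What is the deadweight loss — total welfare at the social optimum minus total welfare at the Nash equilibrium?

58.52

∂u_i/∂g_i = α_i − 1, so firm i contributes w_i if α_i > 1, else 0.
α_i > 1 for i ∈ {2, 3, 4}; NE contributions (0, 15, 8, 10), G = 33.
W^NE = Σw_i − G^NE + (Σα_i)·G^NE = 47 + 4.18·33 = 184.94.
Planner: ∂(Σu_j)/∂g_i = Σα_j − 1 = 4.18 > 0, so everyone contributes w_i; G^SO = 47, W^SO = 47 + 4.18·47 = 243.46.
Deadweight loss = 58.52.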